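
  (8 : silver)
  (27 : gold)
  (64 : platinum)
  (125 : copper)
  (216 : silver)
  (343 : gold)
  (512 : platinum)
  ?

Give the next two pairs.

(729 : copper), (1000 : silver)

First coordinate: perfect cubes: 2³, 3³, 4³, …, so 8, 27, 64, 125, 216, 343, 512 → 729 → 1000.
Metal: repeats silver → gold → platinum → copper, so silver, gold, platinum, copper, silver, gold, platinum → copper → silver.
So the next two pairs are (729 : copper) and (1000 : silver).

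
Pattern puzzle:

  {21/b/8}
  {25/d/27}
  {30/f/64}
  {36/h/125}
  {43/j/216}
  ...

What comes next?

{51/l/343}

First slot: 21, 25, 30, 36, 43 → 51 (differences are 4, 5, 6, … (increasing by 1 each time)).
Letter: letters move forward 2 places in the alphabet, so b, d, f, h, j → l.
Third slot goes 8, 27, 64, 125, 216 → 343 (perfect cubes: 2³, 3³, 4³, …).
Putting it together: {51/l/343}.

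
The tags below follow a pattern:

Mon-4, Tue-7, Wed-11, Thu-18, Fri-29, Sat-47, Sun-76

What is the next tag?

Mon-123

Day: runs through the weekdays Mon→Sun; Mon, Tue, Wed, Thu, Fri, Sat, Sun → Mon.
Second component — each term is the sum of the two before it: 4, 7, 11, 18, 29, 47, 76 → 123.
So the next tag is Mon-123.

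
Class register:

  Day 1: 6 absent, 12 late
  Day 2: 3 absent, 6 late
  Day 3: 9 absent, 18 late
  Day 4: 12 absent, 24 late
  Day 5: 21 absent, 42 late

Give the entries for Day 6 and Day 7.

Absent — each term is the sum of the two before it: 6, 3, 9, 12, 21 → 33 → 54.
Late: always 2 × the absent, so 12, 6, 18, 24, 42 → 66 → 108.
So the next two rows are 33 absent, 66 late and 54 absent, 108 late.

33 absent, 66 late; 54 absent, 108 late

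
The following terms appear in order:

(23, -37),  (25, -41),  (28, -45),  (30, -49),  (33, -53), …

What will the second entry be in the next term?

-57

First entry goes 23, 25, 28, 30, 33 → 35 (alternating steps +2, +3, +2, +3, …).
Second entry goes -37, -41, -45, -49, -53 → -57 (−4 each step).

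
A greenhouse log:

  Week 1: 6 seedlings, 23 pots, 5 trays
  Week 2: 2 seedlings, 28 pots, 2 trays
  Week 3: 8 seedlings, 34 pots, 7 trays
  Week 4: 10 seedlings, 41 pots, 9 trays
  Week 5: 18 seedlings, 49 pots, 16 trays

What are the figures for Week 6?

28 seedlings, 58 pots, 25 trays

Seedlings goes 6, 2, 8, 10, 18 → 28 (each term is the sum of the two before it).
Pots: 23, 28, 34, 41, 49 → 58 (differences are 5, 6, 7, … (increasing by 1 each time)).
Trays: each term is the sum of the two before it, so 5, 2, 7, 9, 16 → 25.
Combining the parts gives 28 seedlings, 58 pots, 25 trays.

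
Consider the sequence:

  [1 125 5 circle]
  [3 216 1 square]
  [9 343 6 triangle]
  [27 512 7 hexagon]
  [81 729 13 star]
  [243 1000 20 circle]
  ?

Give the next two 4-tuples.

First part: ×3 each step, so 1, 3, 9, 27, 81, 243 → 729 → 2187.
Second part: perfect cubes: 5³, 6³, 7³, …; 125, 216, 343, 512, 729, 1000 → 1331 → 1728.
Third part: each term is the sum of the two before it; 5, 1, 6, 7, 13, 20 → 33 → 53.
Shape: repeats circle → square → triangle → hexagon → star; circle, square, triangle, hexagon, star, circle → square → triangle.
So the next two 4-tuples are [729 1331 33 square] and [2187 1728 53 triangle].

[729 1331 33 square], [2187 1728 53 triangle]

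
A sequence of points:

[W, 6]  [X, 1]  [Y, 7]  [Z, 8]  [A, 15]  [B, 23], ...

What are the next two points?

[C, 38], [D, 61]

For the letter, letters move forward 1 place in the alphabet, wrapping Z→A: W, X, Y, Z, A, B → C → D.
Second coordinate goes 6, 1, 7, 8, 15, 23 → 38 → 61 (each term is the sum of the two before it).
Putting the parts together: [C, 38] and then [D, 61].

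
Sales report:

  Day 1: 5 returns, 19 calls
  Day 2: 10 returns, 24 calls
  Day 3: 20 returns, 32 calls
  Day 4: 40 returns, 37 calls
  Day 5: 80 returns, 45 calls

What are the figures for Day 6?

For the returns, ×2 each step: 5, 10, 20, 40, 80 → 160.
For the calls, alternating steps +5, +8, +5, +8, …: 19, 24, 32, 37, 45 → 50.
So the next record is 160 returns, 50 calls.

160 returns, 50 calls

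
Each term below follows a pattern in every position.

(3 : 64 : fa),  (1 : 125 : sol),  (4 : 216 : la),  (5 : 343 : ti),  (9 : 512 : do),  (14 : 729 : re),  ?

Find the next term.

(23 : 1000 : mi)

First entry: 3, 1, 4, 5, 9, 14 → 23 (each term is the sum of the two before it).
Second entry: perfect cubes: 4³, 5³, 6³, …; 64, 125, 216, 343, 512, 729 → 1000.
For the note, runs through the solfège scale do→ti: fa, sol, la, ti, do, re → mi.
Putting it together: (23 : 1000 : mi).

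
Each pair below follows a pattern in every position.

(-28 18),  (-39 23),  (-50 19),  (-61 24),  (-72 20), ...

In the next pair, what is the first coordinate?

First coordinate: -28, -39, -50, -61, -72 → -83 (−11 each step).

-83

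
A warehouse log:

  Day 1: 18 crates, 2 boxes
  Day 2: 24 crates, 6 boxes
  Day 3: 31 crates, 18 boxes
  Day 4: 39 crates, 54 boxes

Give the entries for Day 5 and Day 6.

Crates: differences are 6, 7, 8, … (increasing by 1 each time), so 18, 24, 31, 39 → 48 → 58.
Boxes: 2, 6, 18, 54 → 162 → 486 (×3 each step).
Putting the parts together: 48 crates, 162 boxes and then 58 crates, 486 boxes.

48 crates, 162 boxes; 58 crates, 486 boxes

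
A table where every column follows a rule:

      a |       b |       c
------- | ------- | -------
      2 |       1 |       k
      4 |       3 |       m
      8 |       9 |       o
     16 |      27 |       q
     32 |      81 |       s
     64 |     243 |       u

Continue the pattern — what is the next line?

Column a — ×2 each step: 2, 4, 8, 16, 32, 64 → 128.
Column b: ×3 each step; 1, 3, 9, 27, 81, 243 → 729.
Column c: k, m, o, q, s, u → w (letters move forward 2 places in the alphabet).
Putting it together: 128  729  w.

128  729  w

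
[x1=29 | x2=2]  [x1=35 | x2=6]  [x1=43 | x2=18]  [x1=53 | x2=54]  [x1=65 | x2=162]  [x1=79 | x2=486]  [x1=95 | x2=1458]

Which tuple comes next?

[x1=113 | x2=4374]

X1: differences are 6, 8, 10, … (increasing by 2 each time), so 29, 35, 43, 53, 65, 79, 95 → 113.
X2: ×3 each step, so 2, 6, 18, 54, 162, 486, 1458 → 4374.
Combining the parts gives [x1=113 | x2=4374].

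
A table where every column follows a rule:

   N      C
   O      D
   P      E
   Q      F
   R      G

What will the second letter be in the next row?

H

First letter goes N, O, P, Q, R → S (letters move forward 1 place in the alphabet).
Second letter: letters move forward 1 place in the alphabet; C, D, E, F, G → H.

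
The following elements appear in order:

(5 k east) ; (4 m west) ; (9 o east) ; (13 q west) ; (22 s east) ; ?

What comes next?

(35 u west)

First slot: 5, 4, 9, 13, 22 → 35 (each term is the sum of the two before it).
For the letter, letters move forward 2 places in the alphabet: k, m, o, q, s → u.
Direction goes east, west, east, west, east → west (alternates east ↔ west).
Combining the parts gives (35 u west).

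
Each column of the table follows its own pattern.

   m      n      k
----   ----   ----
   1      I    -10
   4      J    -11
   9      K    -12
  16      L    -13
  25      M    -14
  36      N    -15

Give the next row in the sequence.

Column m — perfect squares: 1², 2², 3², …: 1, 4, 9, 16, 25, 36 → 49.
Column n: letters move forward 1 place in the alphabet, so I, J, K, L, M, N → O.
Column k goes -10, -11, -12, -13, -14, -15 → -16 (−1 each step).
Putting it together: 49  O  -16.

49  O  -16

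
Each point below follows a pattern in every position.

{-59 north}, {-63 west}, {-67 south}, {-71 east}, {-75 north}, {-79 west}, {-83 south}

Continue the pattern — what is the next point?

First entry: −4 each step, so -59, -63, -67, -71, -75, -79, -83 → -87.
Direction: north, west, south, east, north, west, south → east (repeats north → west → south → east).
Putting it together: {-87 east}.

{-87 east}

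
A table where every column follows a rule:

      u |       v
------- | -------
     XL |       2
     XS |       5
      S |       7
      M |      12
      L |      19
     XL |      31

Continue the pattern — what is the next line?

XS  50

For the column u, repeats XL → XS → S → M → L: XL, XS, S, M, L, XL → XS.
Column v — each term is the sum of the two before it: 2, 5, 7, 12, 19, 31 → 50.
Putting it together: XS  50.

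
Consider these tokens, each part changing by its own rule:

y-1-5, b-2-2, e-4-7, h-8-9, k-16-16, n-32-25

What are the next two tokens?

Letter: y, b, e, h, k, n → q → t (letters move forward 3 places in the alphabet, wrapping Z→A).
For the second component, ×2 each step: 1, 2, 4, 8, 16, 32 → 64 → 128.
Third component: 5, 2, 7, 9, 16, 25 → 41 → 66 (each term is the sum of the two before it).
So the next two tokens are q-64-41 and t-128-66.

q-64-41 then t-128-66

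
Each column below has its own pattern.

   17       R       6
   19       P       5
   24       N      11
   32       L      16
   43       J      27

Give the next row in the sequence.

57  H  43

First component: differences are 2, 5, 8, … (increasing by 3 each time); 17, 19, 24, 32, 43 → 57.
Letter: R, P, N, L, J → H (letters move back 2 places in the alphabet).
For the third component, each term is the sum of the two before it: 6, 5, 11, 16, 27 → 43.
Putting it together: 57  H  43.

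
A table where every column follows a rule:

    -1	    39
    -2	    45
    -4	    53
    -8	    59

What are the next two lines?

-16  67; -32  73

First component: ×2 each step, so -1, -2, -4, -8 → -16 → -32.
Second component: alternating steps +6, +8, +6, +8, …, so 39, 45, 53, 59 → 67 → 73.
So the next two lines are -16  67 and -32  73.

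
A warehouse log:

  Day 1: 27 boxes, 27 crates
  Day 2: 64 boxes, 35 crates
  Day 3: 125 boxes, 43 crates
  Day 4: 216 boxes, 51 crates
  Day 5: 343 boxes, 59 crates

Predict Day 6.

512 boxes, 67 crates

Boxes: perfect cubes: 3³, 4³, 5³, …; 27, 64, 125, 216, 343 → 512.
For the crates, +8 each step: 27, 35, 43, 51, 59 → 67.
Combining the parts gives 512 boxes, 67 crates.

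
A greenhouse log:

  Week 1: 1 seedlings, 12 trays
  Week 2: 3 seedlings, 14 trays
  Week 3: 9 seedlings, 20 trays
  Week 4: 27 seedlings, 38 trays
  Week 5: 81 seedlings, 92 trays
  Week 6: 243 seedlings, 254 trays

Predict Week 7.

729 seedlings, 740 trays

Seedlings — ×3 each step: 1, 3, 9, 27, 81, 243 → 729.
Trays: always 11 more than the seedlings, so 12, 14, 20, 38, 92, 254 → 740.
Combining the parts gives 729 seedlings, 740 trays.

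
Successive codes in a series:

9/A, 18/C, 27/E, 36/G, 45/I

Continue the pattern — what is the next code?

First component goes 9, 18, 27, 36, 45 → 54 (+9 each step).
For the letter, letters move forward 2 places in the alphabet: A, C, E, G, I → K.
Combining the parts gives 54/K.

54/K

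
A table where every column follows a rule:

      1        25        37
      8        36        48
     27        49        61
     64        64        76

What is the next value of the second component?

Second component — perfect squares: 5², 6², 7², …: 25, 36, 49, 64 → 81.

81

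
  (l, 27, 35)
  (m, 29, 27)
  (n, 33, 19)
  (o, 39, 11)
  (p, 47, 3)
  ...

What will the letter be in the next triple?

q

Letter: l, m, n, o, p → q (letters move forward 1 place in the alphabet).
Second slot: differences are 2, 4, 6, … (increasing by 2 each time), so 27, 29, 33, 39, 47 → 57.
Third slot goes 35, 27, 19, 11, 3 → -5 (−8 each step).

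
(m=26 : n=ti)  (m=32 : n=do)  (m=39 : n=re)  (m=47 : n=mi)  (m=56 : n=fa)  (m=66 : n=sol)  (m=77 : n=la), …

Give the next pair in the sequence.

(m=89 : n=ti)

M: differences are 6, 7, 8, … (increasing by 1 each time); 26, 32, 39, 47, 56, 66, 77 → 89.
N — runs through the solfège scale do→ti: ti, do, re, mi, fa, sol, la → ti.
Putting it together: (m=89 : n=ti).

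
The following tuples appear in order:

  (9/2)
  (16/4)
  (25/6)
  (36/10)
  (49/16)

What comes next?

(64/26)

For the first slot, perfect squares: 3², 4², 5², …: 9, 16, 25, 36, 49 → 64.
Second slot: each term is the sum of the two before it; 2, 4, 6, 10, 16 → 26.
So the next tuple is (64/26).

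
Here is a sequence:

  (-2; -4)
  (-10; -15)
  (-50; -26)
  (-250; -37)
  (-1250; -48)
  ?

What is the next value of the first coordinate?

-6250

First coordinate: ×5 each step, so -2, -10, -50, -250, -1250 → -6250.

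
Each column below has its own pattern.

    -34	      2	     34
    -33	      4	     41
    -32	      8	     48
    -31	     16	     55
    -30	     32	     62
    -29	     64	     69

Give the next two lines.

-28  128  76; -27  256  83

First component: -34, -33, -32, -31, -30, -29 → -28 → -27 (+1 each step).
Second component: 2, 4, 8, 16, 32, 64 → 128 → 256 (×2 each step).
For the third component, +7 each step: 34, 41, 48, 55, 62, 69 → 76 → 83.
Putting the parts together: -28  128  76 and then -27  256  83.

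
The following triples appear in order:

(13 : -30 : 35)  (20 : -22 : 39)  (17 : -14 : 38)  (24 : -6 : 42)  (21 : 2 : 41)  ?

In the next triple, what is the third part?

Third part goes 35, 39, 38, 42, 41 → 45 (alternating steps +4, −1, +4, −1, …).

45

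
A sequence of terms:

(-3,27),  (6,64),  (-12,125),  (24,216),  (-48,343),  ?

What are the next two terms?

For the first value, ×(-2) each step: -3, 6, -12, 24, -48 → 96 → -192.
Second value: perfect cubes: 3³, 4³, 5³, …; 27, 64, 125, 216, 343 → 512 → 729.
So the next two terms are (96,512) and (-192,729).

(96,512), (-192,729)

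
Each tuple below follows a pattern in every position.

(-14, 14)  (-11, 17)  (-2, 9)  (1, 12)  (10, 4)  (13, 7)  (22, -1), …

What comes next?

(25, 2)

First component: alternating steps +3, +9, +3, +9, …; -14, -11, -2, 1, 10, 13, 22 → 25.
Second component: alternating steps +3, −8, +3, −8, …, so 14, 17, 9, 12, 4, 7, -1 → 2.
Putting it together: (25, 2).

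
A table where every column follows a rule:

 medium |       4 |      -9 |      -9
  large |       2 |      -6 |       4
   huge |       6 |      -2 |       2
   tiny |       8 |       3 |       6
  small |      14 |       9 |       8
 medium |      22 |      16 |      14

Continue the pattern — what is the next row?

Size: repeats medium → large → huge → tiny → small, so medium, large, huge, tiny, small, medium → large.
Second component — each term is the sum of the two before it: 4, 2, 6, 8, 14, 22 → 36.
Third component: differences are 3, 4, 5, … (increasing by 1 each time), so -9, -6, -2, 3, 9, 16 → 24.
Fourth component: always the previous value of the second component, so -9, 4, 2, 6, 8, 14 → 22.
So the next row is large  36  24  22.

large  36  24  22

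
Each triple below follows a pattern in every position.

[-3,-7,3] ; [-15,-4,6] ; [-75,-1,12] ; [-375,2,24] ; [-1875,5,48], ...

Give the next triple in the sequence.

First component: ×5 each step; -3, -15, -75, -375, -1875 → -9375.
For the second component, +3 each step: -7, -4, -1, 2, 5 → 8.
Third component: ×2 each step, so 3, 6, 12, 24, 48 → 96.
Combining the parts gives [-9375,8,96].

[-9375,8,96]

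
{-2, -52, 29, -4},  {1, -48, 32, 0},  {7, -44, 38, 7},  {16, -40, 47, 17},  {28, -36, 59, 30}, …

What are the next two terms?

For the first coordinate, differences are 3, 6, 9, … (increasing by 3 each time): -2, 1, 7, 16, 28 → 43 → 61.
Second coordinate: +4 each step; -52, -48, -44, -40, -36 → -32 → -28.
Third coordinate — differences are 3, 6, 9, … (increasing by 3 each time): 29, 32, 38, 47, 59 → 74 → 92.
Fourth coordinate: differences are 4, 7, 10, … (increasing by 3 each time), so -4, 0, 7, 17, 30 → 46 → 65.
So the next two terms are {43, -32, 74, 46} and {61, -28, 92, 65}.

{43, -32, 74, 46}, {61, -28, 92, 65}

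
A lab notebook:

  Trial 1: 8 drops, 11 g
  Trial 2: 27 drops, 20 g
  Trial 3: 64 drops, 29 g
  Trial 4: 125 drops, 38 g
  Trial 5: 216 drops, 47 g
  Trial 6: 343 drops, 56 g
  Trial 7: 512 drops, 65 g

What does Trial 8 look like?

729 drops, 74 g

For the drops, perfect cubes: 2³, 3³, 4³, …: 8, 27, 64, 125, 216, 343, 512 → 729.
G: +9 each step, so 11, 20, 29, 38, 47, 56, 65 → 74.
Putting it together: 729 drops, 74 g.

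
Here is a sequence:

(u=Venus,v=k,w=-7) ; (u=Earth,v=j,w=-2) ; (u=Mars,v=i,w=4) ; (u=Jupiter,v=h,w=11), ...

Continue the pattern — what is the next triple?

(u=Saturn,v=g,w=19)

U: Venus, Earth, Mars, Jupiter → Saturn (runs through the planets Mercury→Neptune).
V: letters move back 1 place in the alphabet; k, j, i, h → g.
W: -7, -2, 4, 11 → 19 (differences are 5, 6, 7, … (increasing by 1 each time)).
Putting it together: (u=Saturn,v=g,w=19).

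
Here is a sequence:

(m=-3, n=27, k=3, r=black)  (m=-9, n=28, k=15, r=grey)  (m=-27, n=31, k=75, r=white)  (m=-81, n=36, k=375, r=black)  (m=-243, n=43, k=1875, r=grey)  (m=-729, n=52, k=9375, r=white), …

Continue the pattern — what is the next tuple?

(m=-2187, n=63, k=46875, r=black)

M: -3, -9, -27, -81, -243, -729 → -2187 (×3 each step).
N: differences are 1, 3, 5, … (increasing by 2 each time); 27, 28, 31, 36, 43, 52 → 63.
K — ×5 each step: 3, 15, 75, 375, 1875, 9375 → 46875.
R: repeats black → grey → white, so black, grey, white, black, grey, white → black.
Putting it together: (m=-2187, n=63, k=46875, r=black).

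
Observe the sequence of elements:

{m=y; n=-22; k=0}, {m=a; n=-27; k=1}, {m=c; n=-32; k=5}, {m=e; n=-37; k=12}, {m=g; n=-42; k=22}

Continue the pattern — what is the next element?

{m=i; n=-47; k=35}

M goes y, a, c, e, g → i (letters move forward 2 places in the alphabet, wrapping Z→A).
N goes -22, -27, -32, -37, -42 → -47 (−5 each step).
K: differences are 1, 4, 7, … (increasing by 3 each time); 0, 1, 5, 12, 22 → 35.
So the next element is {m=i; n=-47; k=35}.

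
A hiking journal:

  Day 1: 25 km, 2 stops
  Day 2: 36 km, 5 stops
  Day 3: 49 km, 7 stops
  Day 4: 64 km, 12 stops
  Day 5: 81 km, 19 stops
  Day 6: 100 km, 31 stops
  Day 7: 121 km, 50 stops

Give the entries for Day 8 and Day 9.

144 km, 81 stops; 169 km, 131 stops

Km: 25, 36, 49, 64, 81, 100, 121 → 144 → 169 (perfect squares: 5², 6², 7², …).
Stops goes 2, 5, 7, 12, 19, 31, 50 → 81 → 131 (each term is the sum of the two before it).
Putting the parts together: 144 km, 81 stops and then 169 km, 131 stops.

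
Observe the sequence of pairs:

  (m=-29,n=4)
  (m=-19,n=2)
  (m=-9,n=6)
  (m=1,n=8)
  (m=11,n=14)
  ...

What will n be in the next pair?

M goes -29, -19, -9, 1, 11 → 21 (+10 each step).
N: each term is the sum of the two before it; 4, 2, 6, 8, 14 → 22.

22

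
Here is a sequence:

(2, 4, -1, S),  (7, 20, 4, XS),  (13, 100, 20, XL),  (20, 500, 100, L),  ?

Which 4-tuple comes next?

First entry: differences are 5, 6, 7, … (increasing by 1 each time), so 2, 7, 13, 20 → 28.
For the second entry, ×5 each step: 4, 20, 100, 500 → 2500.
Third entry goes -1, 4, 20, 100 → 500 (always the previous value of the second entry).
Size: runs backward through clothing sizes XS→XL, so S, XS, XL, L → M.
Putting it together: (28, 2500, 500, M).

(28, 2500, 500, M)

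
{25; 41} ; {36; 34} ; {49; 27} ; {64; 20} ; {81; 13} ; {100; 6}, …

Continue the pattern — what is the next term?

First component: 25, 36, 49, 64, 81, 100 → 121 (perfect squares: 5², 6², 7², …).
Second component — −7 each step: 41, 34, 27, 20, 13, 6 → -1.
Putting it together: {121; -1}.

{121; -1}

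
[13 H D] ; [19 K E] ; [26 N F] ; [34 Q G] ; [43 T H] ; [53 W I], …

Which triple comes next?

[64 Z J]

First coordinate: differences are 6, 7, 8, … (increasing by 1 each time); 13, 19, 26, 34, 43, 53 → 64.
For the first letter, letters move forward 3 places in the alphabet: H, K, N, Q, T, W → Z.
For the second letter, letters move forward 1 place in the alphabet: D, E, F, G, H, I → J.
Combining the parts gives [64 Z J].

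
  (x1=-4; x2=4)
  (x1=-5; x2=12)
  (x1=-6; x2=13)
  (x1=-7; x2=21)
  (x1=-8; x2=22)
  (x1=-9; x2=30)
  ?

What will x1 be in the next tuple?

X1: −1 each step, so -4, -5, -6, -7, -8, -9 → -10.

-10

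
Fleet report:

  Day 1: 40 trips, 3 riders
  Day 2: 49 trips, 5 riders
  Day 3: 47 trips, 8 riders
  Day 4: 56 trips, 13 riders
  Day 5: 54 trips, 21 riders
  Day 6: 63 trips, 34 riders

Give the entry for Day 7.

61 trips, 55 riders

Trips: 40, 49, 47, 56, 54, 63 → 61 (alternating steps +9, −2, +9, −2, …).
Riders: each term is the sum of the two before it; 3, 5, 8, 13, 21, 34 → 55.
Combining the parts gives 61 trips, 55 riders.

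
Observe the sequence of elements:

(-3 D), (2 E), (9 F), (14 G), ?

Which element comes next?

First component: -3, 2, 9, 14 → 21 (alternating steps +5, +7, +5, +7, …).
Letter: letters move forward 1 place in the alphabet, so D, E, F, G → H.
Putting it together: (21 H).

(21 H)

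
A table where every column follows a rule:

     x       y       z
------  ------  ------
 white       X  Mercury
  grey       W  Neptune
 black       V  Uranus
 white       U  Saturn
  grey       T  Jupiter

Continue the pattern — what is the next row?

Column x: repeats white → grey → black, so white, grey, black, white, grey → black.
Column y: letters move back 1 place in the alphabet; X, W, V, U, T → S.
Column z — runs backward through the planets Mercury→Neptune: Mercury, Neptune, Uranus, Saturn, Jupiter → Mars.
Putting it together: black  S  Mars.

black  S  Mars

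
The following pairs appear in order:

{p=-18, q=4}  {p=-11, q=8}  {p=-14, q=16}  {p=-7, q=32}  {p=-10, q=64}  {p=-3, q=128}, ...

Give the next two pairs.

P goes -18, -11, -14, -7, -10, -3 → -6 → 1 (alternating steps +7, −3, +7, −3, …).
Q — ×2 each step: 4, 8, 16, 32, 64, 128 → 256 → 512.
So the next two pairs are {p=-6, q=256} and {p=1, q=512}.

{p=-6, q=256}, {p=1, q=512}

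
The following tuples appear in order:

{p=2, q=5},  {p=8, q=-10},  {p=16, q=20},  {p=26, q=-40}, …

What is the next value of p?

38

P: differences are 6, 8, 10, … (increasing by 2 each time), so 2, 8, 16, 26 → 38.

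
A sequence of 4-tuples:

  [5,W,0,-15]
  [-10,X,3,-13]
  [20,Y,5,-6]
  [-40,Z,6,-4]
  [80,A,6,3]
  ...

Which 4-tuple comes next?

[-160,B,5,5]

First component: ×(-2) each step, so 5, -10, 20, -40, 80 → -160.
Letter — letters move forward 1 place in the alphabet, wrapping Z→A: W, X, Y, Z, A → B.
For the third component, differences are 3, 2, 1, … (decreasing by 1 each time): 0, 3, 5, 6, 6 → 5.
Fourth component — alternating steps +2, +7, +2, +7, …: -15, -13, -6, -4, 3 → 5.
So the next 4-tuple is [-160,B,5,5].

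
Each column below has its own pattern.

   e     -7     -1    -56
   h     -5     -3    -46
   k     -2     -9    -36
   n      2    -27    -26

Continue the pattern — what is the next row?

q  7  -81  -16

For the letter, letters move forward 3 places in the alphabet: e, h, k, n → q.
Second component — differences are 2, 3, 4, … (increasing by 1 each time): -7, -5, -2, 2 → 7.
For the third component, ×3 each step: -1, -3, -9, -27 → -81.
Fourth component goes -56, -46, -36, -26 → -16 (+10 each step).
So the next row is q  7  -81  -16.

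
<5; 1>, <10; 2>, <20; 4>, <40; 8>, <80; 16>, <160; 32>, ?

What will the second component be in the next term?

64

Second component: ×2 each step, so 1, 2, 4, 8, 16, 32 → 64.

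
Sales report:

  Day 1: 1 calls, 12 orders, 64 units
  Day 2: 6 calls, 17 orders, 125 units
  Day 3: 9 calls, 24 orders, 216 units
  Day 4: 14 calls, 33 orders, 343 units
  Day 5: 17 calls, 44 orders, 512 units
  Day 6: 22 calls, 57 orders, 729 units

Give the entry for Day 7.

25 calls, 72 orders, 1000 units

Calls: alternating steps +5, +3, +5, +3, …, so 1, 6, 9, 14, 17, 22 → 25.
Orders: differences are 5, 7, 9, … (increasing by 2 each time), so 12, 17, 24, 33, 44, 57 → 72.
Units: perfect cubes: 4³, 5³, 6³, …, so 64, 125, 216, 343, 512, 729 → 1000.
Combining the parts gives 25 calls, 72 orders, 1000 units.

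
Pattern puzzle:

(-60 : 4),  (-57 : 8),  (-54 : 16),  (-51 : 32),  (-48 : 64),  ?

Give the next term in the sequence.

First slot goes -60, -57, -54, -51, -48 → -45 (+3 each step).
Second slot: ×2 each step; 4, 8, 16, 32, 64 → 128.
Putting it together: (-45 : 128).

(-45 : 128)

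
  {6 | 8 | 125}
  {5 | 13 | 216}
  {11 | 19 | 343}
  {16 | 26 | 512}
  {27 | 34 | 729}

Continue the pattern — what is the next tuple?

{43 | 43 | 1000}

First component: each term is the sum of the two before it, so 6, 5, 11, 16, 27 → 43.
For the second component, differences are 5, 6, 7, … (increasing by 1 each time): 8, 13, 19, 26, 34 → 43.
Third component: 125, 216, 343, 512, 729 → 1000 (perfect cubes: 5³, 6³, 7³, …).
So the next tuple is {43 | 43 | 1000}.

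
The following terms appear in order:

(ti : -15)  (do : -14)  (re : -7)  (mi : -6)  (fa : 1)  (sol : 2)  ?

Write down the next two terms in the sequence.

For the note, runs through the solfège scale do→ti: ti, do, re, mi, fa, sol → la → ti.
Second component — alternating steps +1, +7, +1, +7, …: -15, -14, -7, -6, 1, 2 → 9 → 10.
Putting the parts together: (la : 9) and then (ti : 10).

(la : 9), (ti : 10)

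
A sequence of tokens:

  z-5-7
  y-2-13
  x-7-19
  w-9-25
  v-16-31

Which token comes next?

u-25-37

Letter: letters move back 1 place in the alphabet, so z, y, x, w, v → u.
Second component goes 5, 2, 7, 9, 16 → 25 (each term is the sum of the two before it).
Third component — +6 each step: 7, 13, 19, 25, 31 → 37.
So the next token is u-25-37.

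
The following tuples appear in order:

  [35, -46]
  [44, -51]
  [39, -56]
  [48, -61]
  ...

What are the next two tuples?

[43, -66], [52, -71]

First entry — alternating steps +9, −5, +9, −5, …: 35, 44, 39, 48 → 43 → 52.
Second entry — −5 each step: -46, -51, -56, -61 → -66 → -71.
Putting the parts together: [43, -66] and then [52, -71].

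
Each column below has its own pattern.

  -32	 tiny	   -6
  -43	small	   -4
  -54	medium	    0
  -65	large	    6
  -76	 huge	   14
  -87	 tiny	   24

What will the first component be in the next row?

First component: −11 each step; -32, -43, -54, -65, -76, -87 → -98.

-98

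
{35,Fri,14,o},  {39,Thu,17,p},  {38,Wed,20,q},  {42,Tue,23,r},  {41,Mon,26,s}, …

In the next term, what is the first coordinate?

45

First coordinate goes 35, 39, 38, 42, 41 → 45 (alternating steps +4, −1, +4, −1, …).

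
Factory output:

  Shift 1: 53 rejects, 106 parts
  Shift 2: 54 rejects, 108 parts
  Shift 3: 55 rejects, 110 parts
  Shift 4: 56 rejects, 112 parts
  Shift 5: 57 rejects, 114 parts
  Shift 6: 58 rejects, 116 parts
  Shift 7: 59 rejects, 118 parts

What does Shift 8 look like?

Rejects: +1 each step; 53, 54, 55, 56, 57, 58, 59 → 60.
Parts: always 2 × the rejects, so 106, 108, 110, 112, 114, 116, 118 → 120.
Putting it together: 60 rejects, 120 parts.

60 rejects, 120 parts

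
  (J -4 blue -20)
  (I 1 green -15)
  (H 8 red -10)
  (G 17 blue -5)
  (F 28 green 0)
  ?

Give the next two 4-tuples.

(E 41 red 5), (D 56 blue 10)

Letter: J, I, H, G, F → E → D (letters move back 1 place in the alphabet).
Second slot goes -4, 1, 8, 17, 28 → 41 → 56 (differences are 5, 7, 9, … (increasing by 2 each time)).
For the colour, repeats blue → green → red: blue, green, red, blue, green → red → blue.
Fourth slot: +5 each step, so -20, -15, -10, -5, 0 → 5 → 10.
Putting the parts together: (E 41 red 5) and then (D 56 blue 10).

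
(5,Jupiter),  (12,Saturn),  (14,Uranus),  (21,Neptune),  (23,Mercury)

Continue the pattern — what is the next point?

First value: alternating steps +7, +2, +7, +2, …; 5, 12, 14, 21, 23 → 30.
Planet: runs through the planets Mercury→Neptune, so Jupiter, Saturn, Uranus, Neptune, Mercury → Venus.
Combining the parts gives (30,Venus).

(30,Venus)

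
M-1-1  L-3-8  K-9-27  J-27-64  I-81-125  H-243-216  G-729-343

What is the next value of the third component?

Third component: 1, 8, 27, 64, 125, 216, 343 → 512 (perfect cubes: 1³, 2³, 3³, …).

512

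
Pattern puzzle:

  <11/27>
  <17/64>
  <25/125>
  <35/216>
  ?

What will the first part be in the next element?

First part: differences are 6, 8, 10, … (increasing by 2 each time); 11, 17, 25, 35 → 47.

47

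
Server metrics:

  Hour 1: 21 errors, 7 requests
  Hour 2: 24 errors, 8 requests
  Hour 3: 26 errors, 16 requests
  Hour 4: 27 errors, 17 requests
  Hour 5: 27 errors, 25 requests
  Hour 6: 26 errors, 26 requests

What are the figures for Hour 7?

24 errors, 34 requests

Errors: differences are 3, 2, 1, … (decreasing by 1 each time), so 21, 24, 26, 27, 27, 26 → 24.
Requests: 7, 8, 16, 17, 25, 26 → 34 (alternating steps +1, +8, +1, +8, …).
Combining the parts gives 24 errors, 34 requests.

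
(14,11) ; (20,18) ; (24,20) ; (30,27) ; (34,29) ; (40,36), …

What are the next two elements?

(44,38), (50,45)

For the first component, alternating steps +6, +4, +6, +4, …: 14, 20, 24, 30, 34, 40 → 44 → 50.
Second component: alternating steps +7, +2, +7, +2, …; 11, 18, 20, 27, 29, 36 → 38 → 45.
So the next two elements are (44,38) and (50,45).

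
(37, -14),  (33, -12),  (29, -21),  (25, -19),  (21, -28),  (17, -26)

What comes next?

(13, -35)

First coordinate: −4 each step, so 37, 33, 29, 25, 21, 17 → 13.
Second coordinate: -14, -12, -21, -19, -28, -26 → -35 (alternating steps +2, −9, +2, −9, …).
Combining the parts gives (13, -35).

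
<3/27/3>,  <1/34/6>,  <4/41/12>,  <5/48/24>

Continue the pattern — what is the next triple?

<9/55/48>

First entry: each term is the sum of the two before it, so 3, 1, 4, 5 → 9.
Second entry: 27, 34, 41, 48 → 55 (+7 each step).
Third entry — ×2 each step: 3, 6, 12, 24 → 48.
Combining the parts gives <9/55/48>.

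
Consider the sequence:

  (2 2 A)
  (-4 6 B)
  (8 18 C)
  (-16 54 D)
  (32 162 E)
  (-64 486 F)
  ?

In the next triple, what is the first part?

128

First part: ×(-2) each step; 2, -4, 8, -16, 32, -64 → 128.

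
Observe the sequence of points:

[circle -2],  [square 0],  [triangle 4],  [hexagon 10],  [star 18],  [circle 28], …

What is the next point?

[square 40]

Shape — repeats circle → square → triangle → hexagon → star: circle, square, triangle, hexagon, star, circle → square.
For the second part, differences are 2, 4, 6, … (increasing by 2 each time): -2, 0, 4, 10, 18, 28 → 40.
Combining the parts gives [square 40].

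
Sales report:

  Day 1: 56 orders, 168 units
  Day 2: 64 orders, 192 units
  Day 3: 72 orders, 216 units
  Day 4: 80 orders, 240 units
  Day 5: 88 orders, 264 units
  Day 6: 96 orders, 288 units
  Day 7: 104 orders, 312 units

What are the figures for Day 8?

112 orders, 336 units

For the orders, +8 each step: 56, 64, 72, 80, 88, 96, 104 → 112.
Units: always 3 × the orders, so 168, 192, 216, 240, 264, 288, 312 → 336.
Putting it together: 112 orders, 336 units.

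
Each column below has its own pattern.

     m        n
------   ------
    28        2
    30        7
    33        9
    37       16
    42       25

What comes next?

48  41

Column m: 28, 30, 33, 37, 42 → 48 (differences are 2, 3, 4, … (increasing by 1 each time)).
Column n: 2, 7, 9, 16, 25 → 41 (each term is the sum of the two before it).
So the next row is 48  41.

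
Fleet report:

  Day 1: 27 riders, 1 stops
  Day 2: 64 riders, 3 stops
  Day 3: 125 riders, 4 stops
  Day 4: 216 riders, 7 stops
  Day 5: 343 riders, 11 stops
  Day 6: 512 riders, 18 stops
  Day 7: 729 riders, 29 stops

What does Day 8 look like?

1000 riders, 47 stops

Riders: 27, 64, 125, 216, 343, 512, 729 → 1000 (perfect cubes: 3³, 4³, 5³, …).
Stops goes 1, 3, 4, 7, 11, 18, 29 → 47 (each term is the sum of the two before it).
So the next line is 1000 riders, 47 stops.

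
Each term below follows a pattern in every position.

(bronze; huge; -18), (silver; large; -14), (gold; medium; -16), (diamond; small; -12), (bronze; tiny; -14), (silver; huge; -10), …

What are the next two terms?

(gold; large; -12), (diamond; medium; -8)

Rank goes bronze, silver, gold, diamond, bronze, silver → gold → diamond (repeats bronze → silver → gold → diamond).
Size: repeats huge → large → medium → small → tiny, so huge, large, medium, small, tiny, huge → large → medium.
Third component: alternating steps +4, −2, +4, −2, …, so -18, -14, -16, -12, -14, -10 → -12 → -8.
So the next two terms are (gold; large; -12) and (diamond; medium; -8).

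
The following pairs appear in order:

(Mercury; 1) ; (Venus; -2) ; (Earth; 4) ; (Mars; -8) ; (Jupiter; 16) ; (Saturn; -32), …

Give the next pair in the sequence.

(Uranus; 64)

For the planet, runs through the planets Mercury→Neptune: Mercury, Venus, Earth, Mars, Jupiter, Saturn → Uranus.
Second coordinate: ×(-2) each step; 1, -2, 4, -8, 16, -32 → 64.
Putting it together: (Uranus; 64).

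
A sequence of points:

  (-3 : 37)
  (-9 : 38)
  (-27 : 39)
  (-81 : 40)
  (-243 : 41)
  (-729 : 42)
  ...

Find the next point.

For the first component, ×3 each step: -3, -9, -27, -81, -243, -729 → -2187.
Second component: +1 each step; 37, 38, 39, 40, 41, 42 → 43.
Putting it together: (-2187 : 43).

(-2187 : 43)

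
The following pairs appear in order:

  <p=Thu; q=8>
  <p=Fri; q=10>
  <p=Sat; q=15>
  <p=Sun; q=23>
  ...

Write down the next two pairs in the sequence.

For the p, runs through the weekdays Mon→Sun: Thu, Fri, Sat, Sun → Mon → Tue.
For the q, differences are 2, 5, 8, … (increasing by 3 each time): 8, 10, 15, 23 → 34 → 48.
So the next two pairs are <p=Mon; q=34> and <p=Tue; q=48>.

<p=Mon; q=34>, <p=Tue; q=48>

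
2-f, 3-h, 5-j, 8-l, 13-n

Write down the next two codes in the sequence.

21-p, 34-r

First component — each term is the sum of the two before it: 2, 3, 5, 8, 13 → 21 → 34.
For the letter, letters move forward 2 places in the alphabet: f, h, j, l, n → p → r.
Putting the parts together: 21-p and then 34-r.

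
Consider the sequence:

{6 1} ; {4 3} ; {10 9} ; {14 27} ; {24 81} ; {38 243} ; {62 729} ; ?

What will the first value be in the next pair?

First value goes 6, 4, 10, 14, 24, 38, 62 → 100 (each term is the sum of the two before it).

100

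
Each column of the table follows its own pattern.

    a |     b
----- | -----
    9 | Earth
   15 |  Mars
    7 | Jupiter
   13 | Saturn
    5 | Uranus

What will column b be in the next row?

Column b: Earth, Mars, Jupiter, Saturn, Uranus → Neptune (runs through the planets Mercury→Neptune).

Neptune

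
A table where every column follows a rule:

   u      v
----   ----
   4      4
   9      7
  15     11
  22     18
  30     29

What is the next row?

39  47

Column u goes 4, 9, 15, 22, 30 → 39 (differences are 5, 6, 7, … (increasing by 1 each time)).
Column v: each term is the sum of the two before it, so 4, 7, 11, 18, 29 → 47.
Putting it together: 39  47.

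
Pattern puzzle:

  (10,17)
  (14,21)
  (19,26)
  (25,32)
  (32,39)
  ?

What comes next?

(40,47)

First value goes 10, 14, 19, 25, 32 → 40 (differences are 4, 5, 6, … (increasing by 1 each time)).
Second value: 17, 21, 26, 32, 39 → 47 (always 7 more than the first value).
So the next tuple is (40,47).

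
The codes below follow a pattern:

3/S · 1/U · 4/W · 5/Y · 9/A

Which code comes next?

14/C

First component goes 3, 1, 4, 5, 9 → 14 (each term is the sum of the two before it).
Letter: S, U, W, Y, A → C (letters move forward 2 places in the alphabet, wrapping Z→A).
Putting it together: 14/C.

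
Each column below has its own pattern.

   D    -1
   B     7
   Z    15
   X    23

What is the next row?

Letter: D, B, Z, X → V (letters move back 2 places in the alphabet, wrapping A→Z).
Second component — +8 each step: -1, 7, 15, 23 → 31.
Putting it together: V  31.

V  31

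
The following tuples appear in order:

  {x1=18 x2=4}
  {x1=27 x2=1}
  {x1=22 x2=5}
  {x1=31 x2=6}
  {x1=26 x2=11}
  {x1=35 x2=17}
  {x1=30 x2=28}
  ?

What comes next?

X1 goes 18, 27, 22, 31, 26, 35, 30 → 39 (alternating steps +9, −5, +9, −5, …).
X2: each term is the sum of the two before it, so 4, 1, 5, 6, 11, 17, 28 → 45.
Putting it together: {x1=39 x2=45}.

{x1=39 x2=45}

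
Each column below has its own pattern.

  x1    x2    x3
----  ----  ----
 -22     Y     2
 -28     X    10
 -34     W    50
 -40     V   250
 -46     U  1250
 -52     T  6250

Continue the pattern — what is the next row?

Column x1 goes -22, -28, -34, -40, -46, -52 → -58 (−6 each step).
For the column x2, letters move back 1 place in the alphabet: Y, X, W, V, U, T → S.
Column x3: ×5 each step; 2, 10, 50, 250, 1250, 6250 → 31250.
Combining the parts gives -58  S  31250.

-58  S  31250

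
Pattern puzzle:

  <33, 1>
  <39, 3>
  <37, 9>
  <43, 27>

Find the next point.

<41, 81>

For the first slot, alternating steps +6, −2, +6, −2, …: 33, 39, 37, 43 → 41.
Second slot: ×3 each step; 1, 3, 9, 27 → 81.
So the next point is <41, 81>.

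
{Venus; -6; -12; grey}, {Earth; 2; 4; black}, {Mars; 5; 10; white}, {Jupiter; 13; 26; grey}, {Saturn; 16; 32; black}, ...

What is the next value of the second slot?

Planet goes Venus, Earth, Mars, Jupiter, Saturn → Uranus (runs through the planets Mercury→Neptune).
Second slot: alternating steps +8, +3, +8, +3, …; -6, 2, 5, 13, 16 → 24.
Third slot: always 2 × the second slot, so -12, 4, 10, 26, 32 → 48.
Shade goes grey, black, white, grey, black → white (repeats grey → black → white).

24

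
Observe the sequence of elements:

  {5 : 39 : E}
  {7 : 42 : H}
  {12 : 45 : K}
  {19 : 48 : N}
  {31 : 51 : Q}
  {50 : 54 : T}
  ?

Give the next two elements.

{81 : 57 : W}, {131 : 60 : Z}

First slot — each term is the sum of the two before it: 5, 7, 12, 19, 31, 50 → 81 → 131.
Second slot: +3 each step, so 39, 42, 45, 48, 51, 54 → 57 → 60.
Letter: letters move forward 3 places in the alphabet, so E, H, K, N, Q, T → W → Z.
Putting the parts together: {81 : 57 : W} and then {131 : 60 : Z}.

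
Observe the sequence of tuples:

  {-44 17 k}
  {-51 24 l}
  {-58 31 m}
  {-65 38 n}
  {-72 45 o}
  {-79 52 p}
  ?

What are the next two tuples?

First slot — −7 each step: -44, -51, -58, -65, -72, -79 → -86 → -93.
Second slot: together with the first slot always sums to -27; 17, 24, 31, 38, 45, 52 → 59 → 66.
Letter goes k, l, m, n, o, p → q → r (letters move forward 1 place in the alphabet).
Putting the parts together: {-86 59 q} and then {-93 66 r}.

{-86 59 q}, {-93 66 r}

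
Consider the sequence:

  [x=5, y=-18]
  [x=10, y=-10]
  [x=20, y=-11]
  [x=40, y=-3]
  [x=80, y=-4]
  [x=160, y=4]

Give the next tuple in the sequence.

For the x, ×2 each step: 5, 10, 20, 40, 80, 160 → 320.
Y: -18, -10, -11, -3, -4, 4 → 3 (alternating steps +8, −1, +8, −1, …).
Putting it together: [x=320, y=3].

[x=320, y=3]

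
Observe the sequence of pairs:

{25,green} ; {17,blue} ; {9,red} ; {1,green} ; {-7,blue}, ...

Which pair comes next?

{-15,red}

First component goes 25, 17, 9, 1, -7 → -15 (−8 each step).
Colour goes green, blue, red, green, blue → red (repeats green → blue → red).
Putting it together: {-15,red}.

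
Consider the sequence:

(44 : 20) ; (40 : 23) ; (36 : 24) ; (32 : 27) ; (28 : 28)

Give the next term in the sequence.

First entry: −4 each step; 44, 40, 36, 32, 28 → 24.
Second entry — alternating steps +3, +1, +3, +1, …: 20, 23, 24, 27, 28 → 31.
Putting it together: (24 : 31).

(24 : 31)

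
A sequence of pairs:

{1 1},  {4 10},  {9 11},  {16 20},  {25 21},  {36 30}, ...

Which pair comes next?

{49 31}

First component: perfect squares: 1², 2², 3², …; 1, 4, 9, 16, 25, 36 → 49.
Second component goes 1, 10, 11, 20, 21, 30 → 31 (alternating steps +9, +1, +9, +1, …).
Putting it together: {49 31}.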